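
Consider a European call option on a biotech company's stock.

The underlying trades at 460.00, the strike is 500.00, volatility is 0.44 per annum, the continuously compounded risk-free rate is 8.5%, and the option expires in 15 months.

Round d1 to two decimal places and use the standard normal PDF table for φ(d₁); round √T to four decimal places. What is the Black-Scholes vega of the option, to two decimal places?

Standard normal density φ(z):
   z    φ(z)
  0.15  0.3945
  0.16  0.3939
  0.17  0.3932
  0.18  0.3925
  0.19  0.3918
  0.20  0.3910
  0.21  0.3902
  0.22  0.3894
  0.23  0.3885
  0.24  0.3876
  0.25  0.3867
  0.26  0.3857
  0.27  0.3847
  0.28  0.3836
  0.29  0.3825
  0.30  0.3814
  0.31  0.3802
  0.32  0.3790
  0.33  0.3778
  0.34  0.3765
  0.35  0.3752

σ√T = 0.44·√1.25 = 0.4919
d₁ = [ln(460/500) + (0.085 + 0.44²/2)·1.25] / 0.4919 = [-0.0834 + 0.2273] / 0.4919 = 0.2925 → 0.29
√T = √1.25 = 1.1180
φ(d₁) = φ(0.29) = 0.3825
vega = S·φ(d₁)·√T = 460·0.3825·1.1180 = 196.7121
(Vega is the same for a European call and put with the same parameters.)

196.71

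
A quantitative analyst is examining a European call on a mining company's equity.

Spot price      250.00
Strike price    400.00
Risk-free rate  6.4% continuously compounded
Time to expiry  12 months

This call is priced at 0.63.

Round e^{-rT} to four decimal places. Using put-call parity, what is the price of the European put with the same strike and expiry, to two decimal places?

exp(−rT) = exp(−0.064·1) = 0.9380
Put-call parity: C − P = S − K·e^(−rT) = 250 − 400·0.9380 = 250 − 375.2000 = -125.2000
P = C − (C − P) = 0.63 − (-125.2000) = 125.8300

125.83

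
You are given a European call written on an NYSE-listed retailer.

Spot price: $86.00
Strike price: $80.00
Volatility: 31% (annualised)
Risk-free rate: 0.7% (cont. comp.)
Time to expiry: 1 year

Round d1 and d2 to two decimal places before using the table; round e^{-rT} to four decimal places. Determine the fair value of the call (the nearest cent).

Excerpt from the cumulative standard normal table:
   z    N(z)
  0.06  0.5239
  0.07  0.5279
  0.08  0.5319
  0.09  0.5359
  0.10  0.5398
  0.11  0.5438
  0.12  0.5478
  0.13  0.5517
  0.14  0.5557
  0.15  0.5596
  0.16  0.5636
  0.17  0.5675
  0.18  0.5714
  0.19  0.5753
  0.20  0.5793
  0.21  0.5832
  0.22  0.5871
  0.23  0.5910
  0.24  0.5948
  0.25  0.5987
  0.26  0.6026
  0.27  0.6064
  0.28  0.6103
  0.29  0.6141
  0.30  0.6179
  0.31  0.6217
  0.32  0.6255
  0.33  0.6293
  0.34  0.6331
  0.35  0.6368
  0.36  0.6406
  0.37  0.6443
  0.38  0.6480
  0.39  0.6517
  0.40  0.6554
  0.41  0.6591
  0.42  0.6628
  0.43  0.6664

T = 1;  σ√T = 0.3100
d₁ = [ln(86/80) + (0.007 + 0.31²/2)·1] / 0.3100 = [0.0723 + 0.0551] / 0.3100 = 0.4109 which rounds to 0.41
d₂ = d₁ − σ√T = 0.4109 − 0.3100 = 0.1009 which rounds to 0.10
e^(−rT) = e^(−0.007·1) = 0.9930
N(d₁) = N(0.41) = 0.6591;  N(d₂) = N(0.10) = 0.5398
C = 86·0.6591 − 80·0.9930·0.5398 = 56.6826 − 42.8817 = 13.8009

$13.80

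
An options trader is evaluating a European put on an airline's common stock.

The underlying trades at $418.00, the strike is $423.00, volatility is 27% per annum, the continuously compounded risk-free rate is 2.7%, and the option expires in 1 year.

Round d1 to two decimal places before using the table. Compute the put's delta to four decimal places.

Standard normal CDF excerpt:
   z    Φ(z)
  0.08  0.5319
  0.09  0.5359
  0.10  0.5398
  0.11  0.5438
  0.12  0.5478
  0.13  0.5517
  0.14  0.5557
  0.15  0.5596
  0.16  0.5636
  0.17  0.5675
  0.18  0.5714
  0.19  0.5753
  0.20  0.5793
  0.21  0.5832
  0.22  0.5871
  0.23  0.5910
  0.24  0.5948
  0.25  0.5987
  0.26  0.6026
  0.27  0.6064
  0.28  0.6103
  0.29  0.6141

σ√T = 0.27 × 1.0000 = 0.2700
ln(S/K) + (r + σ²/2)T = ln(418/423) + (0.027 + 0.27²/2)·1 = -0.0119 + 0.0635 = 0.0516
d₁ = 0.0516 / 0.2700 = 0.1910 which rounds to 0.19
N(d₁) = N(0.19) = 0.5753
Δ_put = N(d₁) − 1 = 0.5753 − 1 = -0.4247

-0.4247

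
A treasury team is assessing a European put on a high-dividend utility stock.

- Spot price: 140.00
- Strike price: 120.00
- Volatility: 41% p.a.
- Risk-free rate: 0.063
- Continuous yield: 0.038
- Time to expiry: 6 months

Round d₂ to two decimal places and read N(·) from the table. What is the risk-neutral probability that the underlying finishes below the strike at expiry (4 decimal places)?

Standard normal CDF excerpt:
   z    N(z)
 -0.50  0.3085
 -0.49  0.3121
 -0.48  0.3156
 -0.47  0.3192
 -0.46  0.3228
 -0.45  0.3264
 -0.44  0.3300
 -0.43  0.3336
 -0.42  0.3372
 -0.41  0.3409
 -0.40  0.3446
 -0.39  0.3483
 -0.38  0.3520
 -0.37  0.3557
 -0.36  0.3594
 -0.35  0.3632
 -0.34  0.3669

0.3336

T = 0.5;  σ√T = 0.2899
d₁ = [ln(140/120) + (0.063 − 0.038 + ½·0.41²)·0.5] / (σ√T) = (0.1542 + 0.0545) / 0.2899 = 0.7198 which rounds to 0.72
d₂ = 0.7198 − 0.2899 = 0.4299 which rounds to 0.43
Risk-neutral Pr[S_T < K] = N(−d₂) = N(-0.43) = 0.3336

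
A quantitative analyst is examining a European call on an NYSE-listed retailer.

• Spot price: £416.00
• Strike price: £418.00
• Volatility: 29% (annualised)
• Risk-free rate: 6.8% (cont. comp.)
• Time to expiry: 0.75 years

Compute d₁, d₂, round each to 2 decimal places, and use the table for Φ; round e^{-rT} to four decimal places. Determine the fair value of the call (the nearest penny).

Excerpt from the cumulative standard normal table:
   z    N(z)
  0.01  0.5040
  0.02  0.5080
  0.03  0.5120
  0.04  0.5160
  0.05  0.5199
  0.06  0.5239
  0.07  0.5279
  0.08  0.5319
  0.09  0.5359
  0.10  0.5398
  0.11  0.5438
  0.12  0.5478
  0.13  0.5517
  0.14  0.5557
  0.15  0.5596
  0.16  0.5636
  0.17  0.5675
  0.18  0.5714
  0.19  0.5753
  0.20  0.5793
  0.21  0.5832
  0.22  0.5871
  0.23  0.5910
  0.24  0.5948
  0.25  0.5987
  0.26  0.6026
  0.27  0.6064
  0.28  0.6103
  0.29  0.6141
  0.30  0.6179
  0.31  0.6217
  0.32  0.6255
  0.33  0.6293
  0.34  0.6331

σ√T = 0.29·√0.75 = 0.2511
d₁ = [ln(416/418) + (0.068 + ½·0.29²)·0.75] / (σ√T) = (-0.0048 + 0.0825) / 0.2511 = 0.3095 → 0.31
d₂ = 0.3095 − 0.2511 = 0.0584 → 0.06
e^(−rT) = e^(−0.068·0.75) = 0.9503
N(d₁) = N(0.31) = 0.6217;  N(d₂) = N(0.06) = 0.5239
C = 416·0.6217 − 418·0.9503·0.5239 = 258.6272 − 208.1064 = 50.5208

£50.52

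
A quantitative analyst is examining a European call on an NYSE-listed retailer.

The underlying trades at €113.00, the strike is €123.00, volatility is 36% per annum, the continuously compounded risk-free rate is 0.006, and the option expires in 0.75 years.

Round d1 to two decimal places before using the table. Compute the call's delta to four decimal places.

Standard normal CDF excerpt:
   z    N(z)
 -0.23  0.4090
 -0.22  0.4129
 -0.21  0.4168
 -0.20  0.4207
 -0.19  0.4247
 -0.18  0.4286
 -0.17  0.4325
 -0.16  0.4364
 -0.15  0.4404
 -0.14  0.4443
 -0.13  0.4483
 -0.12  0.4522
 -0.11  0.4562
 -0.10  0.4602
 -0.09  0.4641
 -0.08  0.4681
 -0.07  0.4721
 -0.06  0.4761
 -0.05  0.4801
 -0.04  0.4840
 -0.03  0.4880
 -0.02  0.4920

σ√T = 0.36 × 0.8660 = 0.3118
d₁ = [ln(113/123) + (0.006 + ½·0.36²)·0.75] / (σ√T) = (-0.0848 + 0.0531) / 0.3118 = -0.1017 which rounds to -0.10
N(d₁) = N(-0.10) = 0.4602
Δ_call = N(d₁) = 0.4602

0.4602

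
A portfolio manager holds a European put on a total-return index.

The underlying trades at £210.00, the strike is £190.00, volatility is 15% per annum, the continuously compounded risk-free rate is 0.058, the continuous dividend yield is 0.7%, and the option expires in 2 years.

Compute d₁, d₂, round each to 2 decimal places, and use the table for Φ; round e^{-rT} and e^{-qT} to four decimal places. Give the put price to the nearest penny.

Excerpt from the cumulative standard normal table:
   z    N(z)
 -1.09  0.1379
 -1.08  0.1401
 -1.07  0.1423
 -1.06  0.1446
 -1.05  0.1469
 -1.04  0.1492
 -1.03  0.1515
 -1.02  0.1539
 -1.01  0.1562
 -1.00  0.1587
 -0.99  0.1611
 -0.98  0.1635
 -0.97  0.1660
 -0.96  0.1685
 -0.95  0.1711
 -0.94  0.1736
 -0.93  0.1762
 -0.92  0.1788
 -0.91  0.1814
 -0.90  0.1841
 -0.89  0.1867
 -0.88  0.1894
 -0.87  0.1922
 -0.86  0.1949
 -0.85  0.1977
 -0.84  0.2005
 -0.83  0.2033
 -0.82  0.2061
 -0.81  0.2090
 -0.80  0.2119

£3.51

T = 2;  σ√T = 0.2121
d₁ = [ln(210/190) + (0.058 − 0.007 + 0.15²/2)·2] / 0.2121 = [0.1001 + 0.1245] / 0.2121 = 1.0587 which rounds to 1.06
d₂ = d₁ − σ√T = 1.0587 − 0.2121 = 0.8466 which rounds to 0.85
e^(−qT) = e^(−0.007·2) = 0.9861;  e^(−rT) = e^(−0.058·2) = 0.8905
N(−d₂) = N(-0.85) = 0.1977;  N(−d₁) = N(-1.06) = 0.1446
P = 190·0.8905·0.1977 − 210·0.9861·0.1446 = 33.4499 − 29.9439 = 3.5059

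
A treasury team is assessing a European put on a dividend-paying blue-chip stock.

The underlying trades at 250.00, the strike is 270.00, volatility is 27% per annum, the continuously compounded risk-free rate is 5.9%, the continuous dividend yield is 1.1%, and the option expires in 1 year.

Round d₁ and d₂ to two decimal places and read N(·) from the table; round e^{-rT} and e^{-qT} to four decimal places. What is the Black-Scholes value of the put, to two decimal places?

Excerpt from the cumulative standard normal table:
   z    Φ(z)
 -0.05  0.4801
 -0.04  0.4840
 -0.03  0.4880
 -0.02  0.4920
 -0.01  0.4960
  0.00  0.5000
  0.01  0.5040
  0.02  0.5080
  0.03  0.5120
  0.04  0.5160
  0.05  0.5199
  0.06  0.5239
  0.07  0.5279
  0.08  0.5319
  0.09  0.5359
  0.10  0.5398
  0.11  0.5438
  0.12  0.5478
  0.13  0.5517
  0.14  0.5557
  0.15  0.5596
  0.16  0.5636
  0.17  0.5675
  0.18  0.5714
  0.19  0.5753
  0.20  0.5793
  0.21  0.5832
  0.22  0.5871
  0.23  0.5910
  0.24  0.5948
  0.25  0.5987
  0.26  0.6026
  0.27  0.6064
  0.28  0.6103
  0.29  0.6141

T = 1;  σ√T = 0.2700
d₁ = [ln(250/270) + (0.059 − 0.011 + 0.27²/2)·1] / 0.2700 = [-0.0770 + 0.0844] / 0.2700 = 0.0277 ≈ 0.03
d₂ = d₁ − σ√T = 0.0277 − 0.2700 = -0.2423 ≈ -0.24
e^(−qT) = e^(−0.011·1) = 0.9891;  e^(−rT) = e^(−0.059·1) = 0.9427
N(−d₂) = N(0.24) = 0.5948;  N(−d₁) = N(-0.03) = 0.4880
P = 270·0.9427·0.5948 − 250·0.9891·0.4880 = 151.3938 − 120.6702 = 30.7236

30.72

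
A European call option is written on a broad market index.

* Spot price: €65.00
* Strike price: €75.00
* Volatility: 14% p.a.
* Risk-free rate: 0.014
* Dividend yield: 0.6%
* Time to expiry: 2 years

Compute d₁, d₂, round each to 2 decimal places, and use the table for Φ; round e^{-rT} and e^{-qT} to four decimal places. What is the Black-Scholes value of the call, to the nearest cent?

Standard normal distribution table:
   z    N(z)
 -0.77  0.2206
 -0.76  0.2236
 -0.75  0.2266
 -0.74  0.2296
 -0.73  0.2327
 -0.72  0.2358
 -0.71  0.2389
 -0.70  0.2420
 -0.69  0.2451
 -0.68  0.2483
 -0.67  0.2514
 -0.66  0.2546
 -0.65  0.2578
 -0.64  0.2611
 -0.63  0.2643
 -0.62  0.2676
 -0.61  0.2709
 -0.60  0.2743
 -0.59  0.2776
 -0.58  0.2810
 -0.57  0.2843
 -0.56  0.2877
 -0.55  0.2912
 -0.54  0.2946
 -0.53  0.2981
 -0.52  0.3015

σ√T = 0.14 × 1.4142 = 0.1980
ln(S/K) + (r − q + σ²/2)T = ln(65/75) + (0.014 − 0.006 + 0.14²/2)·2 = -0.1431 + 0.0356 = -0.1075
d₁ = -0.1075 / 0.1980 = -0.5430 which rounds to -0.54
d₂ = d₁ − σ√T = -0.5430 − 0.1980 = -0.7410 which rounds to -0.74
e^(−qT) = e^(−0.006·2) = 0.9881;  e^(−rT) = e^(−0.014·2) = 0.9724
N(d₁) = N(-0.54) = 0.2946;  N(d₂) = N(-0.74) = 0.2296
C = 65·0.9881·0.2946 − 75·0.9724·0.2296 = 18.9211 − 16.7447 = 2.1764

€2.18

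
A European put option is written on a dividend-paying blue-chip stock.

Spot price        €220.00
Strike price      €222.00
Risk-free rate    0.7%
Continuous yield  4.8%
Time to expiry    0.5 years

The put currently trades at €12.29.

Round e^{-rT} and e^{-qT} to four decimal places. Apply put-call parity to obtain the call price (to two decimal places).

€5.85

e^(−qT) = e^(−0.048·0.5) = 0.9763;  e^(−rT) = e^(−0.007·0.5) = 0.9965
Put-call parity: C − P = S·e^(−qT) − K·e^(−rT) = 220·0.9763 − 222·0.9965 = 214.7860 − 221.2230 = -6.4370
C = P + (C − P) = 12.29 + (-6.4370) = 5.8530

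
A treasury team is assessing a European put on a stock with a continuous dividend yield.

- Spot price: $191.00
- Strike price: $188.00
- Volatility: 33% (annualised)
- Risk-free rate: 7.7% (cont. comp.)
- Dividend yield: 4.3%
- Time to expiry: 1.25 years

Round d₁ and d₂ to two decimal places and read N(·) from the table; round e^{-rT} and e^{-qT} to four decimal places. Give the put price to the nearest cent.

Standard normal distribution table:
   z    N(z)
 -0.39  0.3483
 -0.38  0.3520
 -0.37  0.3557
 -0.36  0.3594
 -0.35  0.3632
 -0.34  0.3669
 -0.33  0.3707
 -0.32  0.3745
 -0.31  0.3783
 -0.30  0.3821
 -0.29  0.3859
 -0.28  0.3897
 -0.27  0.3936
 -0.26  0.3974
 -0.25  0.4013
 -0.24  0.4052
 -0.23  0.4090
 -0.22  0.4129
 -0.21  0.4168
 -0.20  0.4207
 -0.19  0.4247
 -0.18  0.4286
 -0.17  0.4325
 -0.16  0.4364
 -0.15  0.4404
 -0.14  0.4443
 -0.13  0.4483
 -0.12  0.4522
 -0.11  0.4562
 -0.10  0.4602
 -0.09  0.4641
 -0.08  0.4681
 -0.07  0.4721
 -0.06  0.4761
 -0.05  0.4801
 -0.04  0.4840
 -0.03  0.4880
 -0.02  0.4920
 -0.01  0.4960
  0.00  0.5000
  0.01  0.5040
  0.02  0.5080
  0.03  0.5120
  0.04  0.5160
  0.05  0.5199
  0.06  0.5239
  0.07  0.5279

$21.01

T = 1.25;  σ√T = 0.3690
d₁ = [ln(191/188) + (0.077 − 0.043 + 0.33²/2)·1.25] / 0.3690 = [0.0158 + 0.1106] / 0.3690 = 0.3426 → 0.34
d₂ = d₁ − σ√T = 0.3426 − 0.3690 = -0.0264 → -0.03
e^(−qT) = e^(−0.043·1.25) = 0.9477;  e^(−rT) = e^(−0.077·1.25) = 0.9082
P = 188·0.9082·N(0.03) − 191·0.9477·N(-0.34) = 188·0.9082·0.5120 − 191·0.9477·0.3669 = 87.4197 − 66.4128 = 21.0069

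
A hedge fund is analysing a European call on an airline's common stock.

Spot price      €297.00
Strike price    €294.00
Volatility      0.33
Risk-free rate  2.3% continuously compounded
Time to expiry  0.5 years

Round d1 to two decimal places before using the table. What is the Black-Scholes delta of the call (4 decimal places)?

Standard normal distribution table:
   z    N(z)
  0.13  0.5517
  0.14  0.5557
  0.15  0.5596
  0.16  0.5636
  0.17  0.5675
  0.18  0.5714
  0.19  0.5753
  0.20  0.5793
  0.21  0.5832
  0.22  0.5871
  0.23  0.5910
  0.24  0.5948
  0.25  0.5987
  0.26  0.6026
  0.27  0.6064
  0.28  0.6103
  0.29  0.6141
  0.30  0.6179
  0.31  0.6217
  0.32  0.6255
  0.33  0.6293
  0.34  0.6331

T = 0.5;  σ√T = 0.2333
d₁ = [ln(297/294) + (0.023 + 0.33²/2)·0.5] / 0.2333 = [0.0102 + 0.0387] / 0.2333 = 0.2095 which rounds to 0.21
N(d₁) = N(0.21) = 0.5832
Δ_call = N(d₁) = 0.5832

0.5832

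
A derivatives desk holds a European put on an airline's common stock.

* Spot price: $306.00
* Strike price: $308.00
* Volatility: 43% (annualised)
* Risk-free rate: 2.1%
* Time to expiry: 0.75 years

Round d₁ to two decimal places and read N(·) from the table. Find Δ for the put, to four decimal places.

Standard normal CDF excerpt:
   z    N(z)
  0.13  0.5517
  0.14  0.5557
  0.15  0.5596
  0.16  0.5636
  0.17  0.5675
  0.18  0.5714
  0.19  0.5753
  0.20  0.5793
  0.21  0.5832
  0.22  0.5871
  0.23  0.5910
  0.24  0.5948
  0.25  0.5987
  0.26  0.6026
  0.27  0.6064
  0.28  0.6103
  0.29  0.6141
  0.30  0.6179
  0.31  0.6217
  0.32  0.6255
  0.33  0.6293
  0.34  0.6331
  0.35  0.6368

-0.4168

σ√T = 0.43 × 0.8660 = 0.3724
d₁ = [ln(306/308) + (0.021 + 0.43²/2)·0.75] / 0.3724 = [-0.0065 + 0.0851] / 0.3724 = 0.2110 ⇒ 0.21
N(d₁) = N(0.21) = 0.5832
Δ_put = N(d₁) − 1 = 0.5832 − 1 = -0.4168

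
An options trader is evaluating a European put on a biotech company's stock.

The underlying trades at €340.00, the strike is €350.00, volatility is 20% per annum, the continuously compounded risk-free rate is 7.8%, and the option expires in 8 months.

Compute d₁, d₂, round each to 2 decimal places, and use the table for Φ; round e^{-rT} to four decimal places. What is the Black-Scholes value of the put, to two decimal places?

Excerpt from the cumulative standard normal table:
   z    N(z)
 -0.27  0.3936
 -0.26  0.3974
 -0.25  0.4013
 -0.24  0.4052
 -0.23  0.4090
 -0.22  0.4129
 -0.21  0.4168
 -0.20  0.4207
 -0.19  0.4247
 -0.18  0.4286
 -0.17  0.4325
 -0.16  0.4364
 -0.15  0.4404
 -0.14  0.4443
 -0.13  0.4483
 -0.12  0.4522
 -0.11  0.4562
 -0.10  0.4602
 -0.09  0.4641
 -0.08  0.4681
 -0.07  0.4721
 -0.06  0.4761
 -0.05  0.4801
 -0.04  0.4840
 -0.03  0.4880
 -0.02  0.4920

T = 0.6667;  σ√T = 0.1633
d₁ = [ln(340/350) + (0.078 + 0.2²/2)·0.6667] / 0.1633 = [-0.0290 + 0.0653] / 0.1633 = 0.2226 ⇒ 0.22
d₂ = d₁ − σ√T = 0.2226 − 0.1633 = 0.0593 ⇒ 0.06
exp(−rT) = exp(−0.078·0.6667) = 0.9493
P = 350·0.9493·N(-0.06) − 340·N(-0.22) = 350·0.9493·0.4761 − 340·0.4129 = 158.1866 − 140.3860 = 17.8006

€17.80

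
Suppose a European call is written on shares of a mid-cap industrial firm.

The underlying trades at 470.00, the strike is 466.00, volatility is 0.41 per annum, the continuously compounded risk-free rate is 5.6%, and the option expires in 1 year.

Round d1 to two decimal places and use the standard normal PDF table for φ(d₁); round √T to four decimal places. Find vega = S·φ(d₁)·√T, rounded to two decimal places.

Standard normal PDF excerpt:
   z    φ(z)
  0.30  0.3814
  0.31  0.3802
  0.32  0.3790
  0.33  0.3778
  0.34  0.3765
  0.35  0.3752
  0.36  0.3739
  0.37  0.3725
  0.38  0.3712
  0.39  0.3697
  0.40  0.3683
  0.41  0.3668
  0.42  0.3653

175.73

σ√T = 0.41 × 1.0000 = 0.4100
ln(S/K) + (r + σ²/2)T = ln(470/466) + (0.056 + 0.41²/2)·1 = 0.0085 + 0.1400 = 0.1486
d₁ = 0.1486 / 0.4100 = 0.3624 ≈ 0.36
√T = √1 = 1.0000
φ(d₁) = φ(0.36) = 0.3739
vega = S·φ(d₁)·√T = 470·0.3739·1.0000 = 175.7330
(The put has the same vega.)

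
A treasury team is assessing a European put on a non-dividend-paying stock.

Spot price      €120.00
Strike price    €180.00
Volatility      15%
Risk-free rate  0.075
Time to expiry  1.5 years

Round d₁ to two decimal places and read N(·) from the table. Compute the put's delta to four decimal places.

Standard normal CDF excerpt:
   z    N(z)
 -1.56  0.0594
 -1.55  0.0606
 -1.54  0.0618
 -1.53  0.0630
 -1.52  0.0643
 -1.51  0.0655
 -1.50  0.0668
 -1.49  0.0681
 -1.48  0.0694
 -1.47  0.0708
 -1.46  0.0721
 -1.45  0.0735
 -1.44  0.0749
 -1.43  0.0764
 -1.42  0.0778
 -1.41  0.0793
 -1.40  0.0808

σ√T = 0.15 × 1.2247 = 0.1837
ln(S/K) + (r + σ²/2)T = ln(120/180) + (0.075 + 0.15²/2)·1.5 = -0.4055 + 0.1294 = -0.2761
d₁ = -0.2761 / 0.1837 = -1.5028 → -1.50
N(d₁) = N(-1.50) = 0.0668
Δ_put = N(d₁) − 1 = 0.0668 − 1 = -0.9332

-0.9332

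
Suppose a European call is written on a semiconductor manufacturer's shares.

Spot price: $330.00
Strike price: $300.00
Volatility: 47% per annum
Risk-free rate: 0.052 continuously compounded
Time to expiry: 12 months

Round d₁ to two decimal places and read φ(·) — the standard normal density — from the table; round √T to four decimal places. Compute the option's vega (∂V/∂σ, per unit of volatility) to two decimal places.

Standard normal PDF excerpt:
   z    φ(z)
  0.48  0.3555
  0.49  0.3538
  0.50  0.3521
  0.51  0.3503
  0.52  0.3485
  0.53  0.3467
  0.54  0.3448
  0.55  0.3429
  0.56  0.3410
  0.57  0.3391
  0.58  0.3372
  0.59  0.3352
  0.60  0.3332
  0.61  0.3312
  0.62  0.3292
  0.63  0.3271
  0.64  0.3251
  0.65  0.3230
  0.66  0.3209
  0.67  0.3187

113.16

σ√T = 0.47·√1 = 0.4700
ln(S/K) + (r + σ²/2)T = ln(330/300) + (0.052 + 0.47²/2)·1 = 0.0953 + 0.1624 = 0.2578
d₁ = 0.2578 / 0.4700 = 0.5484 ⇒ 0.55
√T = √1 = 1.0000
φ(d₁) = φ(0.55) = 0.3429
vega = S·φ(d₁)·√T = 330·0.3429·1.0000 = 113.1570
(The put has the same vega.)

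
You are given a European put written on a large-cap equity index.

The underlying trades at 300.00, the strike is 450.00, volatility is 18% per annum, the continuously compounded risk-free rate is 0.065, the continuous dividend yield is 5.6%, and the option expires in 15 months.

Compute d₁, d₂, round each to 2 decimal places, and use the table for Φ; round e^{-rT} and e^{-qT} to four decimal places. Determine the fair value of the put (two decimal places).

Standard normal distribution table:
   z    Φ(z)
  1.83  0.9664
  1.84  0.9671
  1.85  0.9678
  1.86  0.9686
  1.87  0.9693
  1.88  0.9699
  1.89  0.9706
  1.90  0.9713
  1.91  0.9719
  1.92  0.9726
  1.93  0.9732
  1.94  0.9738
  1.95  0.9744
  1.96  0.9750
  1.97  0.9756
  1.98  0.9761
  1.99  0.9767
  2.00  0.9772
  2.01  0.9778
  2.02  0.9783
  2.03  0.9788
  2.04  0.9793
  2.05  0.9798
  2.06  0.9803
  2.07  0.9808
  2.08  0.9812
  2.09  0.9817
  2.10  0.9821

T = 1.25;  σ√T = 0.2012
ln(S/K) + (r − q + σ²/2)T = ln(300/450) + (0.065 − 0.056 + 0.18²/2)·1.25 = -0.4055 + 0.0315 = -0.3740
d₁ = -0.3740 / 0.2012 = -1.8582 which rounds to -1.86
d₂ = d₁ − σ√T = -1.8582 − 0.2012 = -2.0595 which rounds to -2.06
exp(−qT) = exp(−0.056·1.25) = 0.9324;  exp(−rT) = exp(−0.065·1.25) = 0.9220
N(−d₂) = N(2.06) = 0.9803;  N(−d₁) = N(1.86) = 0.9686
P = 450·0.9220·0.9803 − 300·0.9324·0.9686 = 406.7265 − 270.9368 = 135.7897

135.79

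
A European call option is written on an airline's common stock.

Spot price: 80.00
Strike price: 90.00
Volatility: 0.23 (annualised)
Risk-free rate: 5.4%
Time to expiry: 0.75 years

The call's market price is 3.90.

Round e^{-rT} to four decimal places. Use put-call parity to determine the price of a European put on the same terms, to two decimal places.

10.33

e^(−rT) = e^(−0.054·0.75) = 0.9603
Put-call parity: C − P = S − K·e^(−rT) = 80 − 90·0.9603 = 80 − 86.4270 = -6.4270
P = C − (C − P) = 3.90 − (-6.4270) = 10.3270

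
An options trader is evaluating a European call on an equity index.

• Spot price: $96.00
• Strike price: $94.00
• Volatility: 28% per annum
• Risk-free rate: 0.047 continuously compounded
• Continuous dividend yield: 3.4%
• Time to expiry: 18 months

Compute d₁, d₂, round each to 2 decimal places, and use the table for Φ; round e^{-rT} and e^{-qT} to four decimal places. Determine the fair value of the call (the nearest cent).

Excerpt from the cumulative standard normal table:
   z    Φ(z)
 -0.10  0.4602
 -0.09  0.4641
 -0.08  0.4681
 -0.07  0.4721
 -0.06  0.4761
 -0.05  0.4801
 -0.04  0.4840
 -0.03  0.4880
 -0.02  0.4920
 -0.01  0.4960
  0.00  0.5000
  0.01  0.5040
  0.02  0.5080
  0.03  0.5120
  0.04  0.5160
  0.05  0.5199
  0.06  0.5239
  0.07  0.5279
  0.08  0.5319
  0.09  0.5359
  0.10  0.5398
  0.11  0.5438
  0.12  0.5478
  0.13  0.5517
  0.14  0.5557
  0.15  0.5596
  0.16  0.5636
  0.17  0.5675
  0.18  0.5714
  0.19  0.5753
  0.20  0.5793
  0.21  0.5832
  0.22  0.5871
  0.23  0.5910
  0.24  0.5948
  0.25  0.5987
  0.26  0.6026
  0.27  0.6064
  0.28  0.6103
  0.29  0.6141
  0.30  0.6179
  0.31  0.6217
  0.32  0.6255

σ√T = 0.28 × 1.2247 = 0.3429
d₁ = [ln(96/94) + (0.047 − 0.034 + 0.28²/2)·1.5] / 0.3429 = [0.0211 + 0.0783] / 0.3429 = 0.2897 ⇒ 0.29
d₂ = d₁ − σ√T = 0.2897 − 0.3429 = -0.0532 ⇒ -0.05
exp(−qT) = exp(−0.034·1.5) = 0.9503;  exp(−rT) = exp(−0.047·1.5) = 0.9319
C = 96·0.9503·N(0.29) − 94·0.9319·N(-0.05) = 96·0.9503·0.6141 − 94·0.9319·0.4801 = 56.0236 − 42.0561 = 13.9675

$13.97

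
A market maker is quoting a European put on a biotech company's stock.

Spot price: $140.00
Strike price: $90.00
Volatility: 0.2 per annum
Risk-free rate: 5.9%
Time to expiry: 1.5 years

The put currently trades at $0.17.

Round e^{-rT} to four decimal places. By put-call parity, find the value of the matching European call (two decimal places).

$57.79

exp(−rT) = exp(−0.059·1.5) = 0.9153
Put-call parity: C − P = S − K·e^(−rT) = 140 − 90·0.9153 = 140 − 82.3770 = 57.6230
C = P + (C − P) = 0.17 + (57.6230) = 57.7930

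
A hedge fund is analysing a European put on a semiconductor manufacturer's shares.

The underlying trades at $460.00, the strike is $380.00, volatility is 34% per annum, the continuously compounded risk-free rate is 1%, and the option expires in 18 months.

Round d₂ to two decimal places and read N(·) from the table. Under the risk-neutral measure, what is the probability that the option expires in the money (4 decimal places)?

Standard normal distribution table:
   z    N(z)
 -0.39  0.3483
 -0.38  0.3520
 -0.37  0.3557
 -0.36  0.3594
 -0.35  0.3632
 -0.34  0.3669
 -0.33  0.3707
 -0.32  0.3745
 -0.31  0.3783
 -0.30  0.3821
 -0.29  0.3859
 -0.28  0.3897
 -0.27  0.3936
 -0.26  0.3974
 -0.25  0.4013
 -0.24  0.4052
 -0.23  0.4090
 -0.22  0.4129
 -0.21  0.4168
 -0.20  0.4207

σ√T = 0.34·√1.5 = 0.4164
ln(S/K) + (r + σ²/2)T = ln(460/380) + (0.01 + 0.34²/2)·1.5 = 0.1911 + 0.1017 = 0.2928
d₁ = 0.2928 / 0.4164 = 0.7030 → 0.70
d₂ = d₁ − σ√T = 0.7030 − 0.4164 = 0.2866 → 0.29
Pr(exercise) under Q = N(−d₂) = N(-0.29) = 0.3859

0.3859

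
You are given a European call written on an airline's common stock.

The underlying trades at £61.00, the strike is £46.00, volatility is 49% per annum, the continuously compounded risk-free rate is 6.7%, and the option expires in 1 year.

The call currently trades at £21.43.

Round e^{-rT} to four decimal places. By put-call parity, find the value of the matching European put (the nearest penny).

exp(−rT) = exp(−0.067·1) = 0.9352
Put-call parity: C − P = S − K·e^(−rT) = 61 − 46·0.9352 = 61 − 43.0192 = 17.9808
P = C − (C − P) = 21.43 − (17.9808) = 3.4492

£3.45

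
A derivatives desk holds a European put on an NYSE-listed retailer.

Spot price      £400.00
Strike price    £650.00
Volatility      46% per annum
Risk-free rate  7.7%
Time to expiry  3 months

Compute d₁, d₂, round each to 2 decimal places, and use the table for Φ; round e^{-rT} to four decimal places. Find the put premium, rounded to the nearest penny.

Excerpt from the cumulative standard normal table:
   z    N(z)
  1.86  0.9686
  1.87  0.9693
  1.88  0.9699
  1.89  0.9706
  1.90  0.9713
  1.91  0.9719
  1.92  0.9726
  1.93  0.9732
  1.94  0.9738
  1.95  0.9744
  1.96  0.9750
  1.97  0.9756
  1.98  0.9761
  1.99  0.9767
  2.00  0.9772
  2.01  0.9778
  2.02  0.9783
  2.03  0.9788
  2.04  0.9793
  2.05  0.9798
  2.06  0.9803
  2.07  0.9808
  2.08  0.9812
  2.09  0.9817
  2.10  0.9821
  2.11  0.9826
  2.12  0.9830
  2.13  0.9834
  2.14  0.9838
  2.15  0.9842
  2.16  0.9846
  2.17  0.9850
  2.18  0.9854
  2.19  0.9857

T = 0.25;  σ√T = 0.2300
ln(S/K) + (r + σ²/2)T = ln(400/650) + (0.077 + 0.46²/2)·0.25 = -0.4855 + 0.0457 = -0.4398
d₁ = -0.4398 / 0.2300 = -1.9122 ≈ -1.91
d₂ = d₁ − σ√T = -1.9122 − 0.2300 = -2.1422 ≈ -2.14
exp(−rT) = exp(−0.077·0.25) = 0.9809
P = 650·0.9809·N(2.14) − 400·N(1.91) = 650·0.9809·0.9838 − 400·0.9719 = 627.2561 − 388.7600 = 238.4961

£238.50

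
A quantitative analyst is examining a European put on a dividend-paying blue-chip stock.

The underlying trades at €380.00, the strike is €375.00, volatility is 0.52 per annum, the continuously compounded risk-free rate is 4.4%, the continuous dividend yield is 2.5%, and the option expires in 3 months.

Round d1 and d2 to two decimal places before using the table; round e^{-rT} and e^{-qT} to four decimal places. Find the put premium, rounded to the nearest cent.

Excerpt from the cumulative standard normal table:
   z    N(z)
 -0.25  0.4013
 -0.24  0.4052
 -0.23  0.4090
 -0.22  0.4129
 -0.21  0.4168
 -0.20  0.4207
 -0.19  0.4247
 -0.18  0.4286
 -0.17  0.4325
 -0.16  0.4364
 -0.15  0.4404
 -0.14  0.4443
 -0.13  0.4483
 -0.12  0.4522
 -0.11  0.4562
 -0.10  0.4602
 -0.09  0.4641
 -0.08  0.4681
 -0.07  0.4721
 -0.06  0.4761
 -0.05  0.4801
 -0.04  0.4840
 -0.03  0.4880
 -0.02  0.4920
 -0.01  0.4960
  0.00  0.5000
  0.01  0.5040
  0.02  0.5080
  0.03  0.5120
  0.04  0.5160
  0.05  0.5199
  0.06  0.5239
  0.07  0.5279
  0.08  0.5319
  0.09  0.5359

€35.45

σ√T = 0.52·√0.25 = 0.2600
d₁ = [ln(380/375) + (0.044 − 0.025 + 0.52²/2)·0.25] / 0.2600 = [0.0132 + 0.0386] / 0.2600 = 0.1992 → 0.20
d₂ = d₁ − σ√T = 0.1992 − 0.2600 = -0.0608 → -0.06
exp(−qT) = exp(−0.025·0.25) = 0.9938;  exp(−rT) = exp(−0.044·0.25) = 0.9891
N(−d₂) = N(0.06) = 0.5239;  N(−d₁) = N(-0.20) = 0.4207
P = 375·0.9891·0.5239 − 380·0.9938·0.4207 = 194.3211 − 158.8748 = 35.4462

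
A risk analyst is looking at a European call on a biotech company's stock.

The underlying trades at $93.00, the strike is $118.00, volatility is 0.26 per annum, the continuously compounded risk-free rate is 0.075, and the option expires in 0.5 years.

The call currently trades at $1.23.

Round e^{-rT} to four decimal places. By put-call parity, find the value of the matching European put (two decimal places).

e^(−rT) = e^(−0.075·0.5) = 0.9632
Put-call parity: C − P = S − K·e^(−rT) = 93 − 118·0.9632 = 93 − 113.6576 = -20.6576
P = C − (C − P) = 1.23 − (-20.6576) = 21.8876

$21.89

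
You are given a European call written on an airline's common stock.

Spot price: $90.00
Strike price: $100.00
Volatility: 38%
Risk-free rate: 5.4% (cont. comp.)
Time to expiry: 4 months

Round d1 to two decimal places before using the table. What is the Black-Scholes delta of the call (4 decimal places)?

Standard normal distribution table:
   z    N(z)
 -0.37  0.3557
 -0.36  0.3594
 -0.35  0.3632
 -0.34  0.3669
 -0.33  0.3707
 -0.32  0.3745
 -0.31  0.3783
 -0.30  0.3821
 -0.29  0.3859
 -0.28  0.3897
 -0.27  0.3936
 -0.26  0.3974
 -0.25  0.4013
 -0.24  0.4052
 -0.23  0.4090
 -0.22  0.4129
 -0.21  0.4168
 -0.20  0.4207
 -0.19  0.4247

0.3859

T = 0.3333;  σ√T = 0.2194
d₁ = [ln(90/100) + (0.054 + 0.38²/2)·0.3333] / 0.2194 = [-0.1054 + 0.0421] / 0.2194 = -0.2885 → -0.29
N(d₁) = N(-0.29) = 0.3859
Δ_call = N(d₁) = 0.3859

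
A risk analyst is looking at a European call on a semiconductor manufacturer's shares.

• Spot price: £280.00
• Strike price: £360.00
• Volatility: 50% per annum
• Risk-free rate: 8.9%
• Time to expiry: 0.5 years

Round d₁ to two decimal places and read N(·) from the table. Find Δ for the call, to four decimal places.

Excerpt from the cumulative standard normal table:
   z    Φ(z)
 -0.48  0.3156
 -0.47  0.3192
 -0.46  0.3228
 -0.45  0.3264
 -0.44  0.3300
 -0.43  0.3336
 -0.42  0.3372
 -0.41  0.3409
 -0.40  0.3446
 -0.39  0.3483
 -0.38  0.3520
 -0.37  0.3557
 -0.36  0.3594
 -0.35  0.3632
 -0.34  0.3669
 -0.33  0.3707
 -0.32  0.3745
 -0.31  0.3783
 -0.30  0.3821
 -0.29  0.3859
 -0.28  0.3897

0.3409

σ√T = 0.5 × 0.7071 = 0.3536
d₁ = [ln(280/360) + (0.089 + ½·0.5²)·0.5] / (σ√T) = (-0.2513 + 0.1070) / 0.3536 = -0.4082 ⇒ -0.41
N(d₁) = N(-0.41) = 0.3409
Δ_call = N(d₁) = 0.3409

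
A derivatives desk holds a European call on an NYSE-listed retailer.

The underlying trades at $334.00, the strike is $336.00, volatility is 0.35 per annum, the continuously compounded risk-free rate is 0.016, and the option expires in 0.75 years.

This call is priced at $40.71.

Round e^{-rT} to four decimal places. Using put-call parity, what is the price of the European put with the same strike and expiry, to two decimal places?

$38.71

e^(−rT) = e^(−0.016·0.75) = 0.9881
Put-call parity: C − P = S − K·e^(−rT) = 334 − 336·0.9881 = 334 − 332.0016 = 1.9984
P = C − (C − P) = 40.71 − (1.9984) = 38.7116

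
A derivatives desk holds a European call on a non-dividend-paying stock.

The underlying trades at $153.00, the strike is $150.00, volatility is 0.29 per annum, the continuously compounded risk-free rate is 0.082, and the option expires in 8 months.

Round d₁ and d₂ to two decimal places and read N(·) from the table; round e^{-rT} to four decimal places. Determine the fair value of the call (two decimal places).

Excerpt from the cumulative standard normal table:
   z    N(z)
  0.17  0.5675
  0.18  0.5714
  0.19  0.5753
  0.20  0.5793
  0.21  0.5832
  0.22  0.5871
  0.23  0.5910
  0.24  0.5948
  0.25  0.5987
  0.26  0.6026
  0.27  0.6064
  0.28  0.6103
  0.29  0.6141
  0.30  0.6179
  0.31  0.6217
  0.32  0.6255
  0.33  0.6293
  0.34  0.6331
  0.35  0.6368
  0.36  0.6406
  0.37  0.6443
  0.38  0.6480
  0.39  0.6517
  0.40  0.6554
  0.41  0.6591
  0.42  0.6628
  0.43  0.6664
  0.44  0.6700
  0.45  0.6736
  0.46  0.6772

$19.69

T = 0.6667;  σ√T = 0.2368
d₁ = [ln(153/150) + (0.082 + 0.29²/2)·0.6667] / 0.2368 = [0.0198 + 0.0827] / 0.2368 = 0.4329 ⇒ 0.43
d₂ = d₁ − σ√T = 0.4329 − 0.2368 = 0.1961 ⇒ 0.20
e^(−rT) = e^(−0.082·0.6667) = 0.9468
N(d₁) = N(0.43) = 0.6664;  N(d₂) = N(0.20) = 0.5793
C = 153·0.6664 − 150·0.9468·0.5793 = 101.9592 − 82.2722 = 19.6870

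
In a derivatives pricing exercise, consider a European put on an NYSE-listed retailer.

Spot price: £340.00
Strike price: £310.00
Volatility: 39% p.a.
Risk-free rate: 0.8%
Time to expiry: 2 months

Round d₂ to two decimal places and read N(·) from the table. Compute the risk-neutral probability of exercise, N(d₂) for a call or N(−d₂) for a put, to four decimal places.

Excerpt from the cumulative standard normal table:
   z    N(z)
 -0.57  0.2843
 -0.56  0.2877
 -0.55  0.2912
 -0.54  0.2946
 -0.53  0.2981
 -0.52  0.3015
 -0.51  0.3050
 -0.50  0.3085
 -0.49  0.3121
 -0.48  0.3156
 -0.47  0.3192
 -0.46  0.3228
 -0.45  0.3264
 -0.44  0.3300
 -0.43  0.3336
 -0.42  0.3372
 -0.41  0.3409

T = 0.1667;  σ√T = 0.1592
d₁ = [ln(340/310) + (0.008 + ½·0.39²)·0.1667] / (σ√T) = (0.0924 + 0.0140) / 0.1592 = 0.6682 → 0.67
d₂ = 0.6682 − 0.1592 = 0.5089 → 0.51
Pr(exercise) under Q = N(−d₂) = N(-0.51) = 0.3050

0.3050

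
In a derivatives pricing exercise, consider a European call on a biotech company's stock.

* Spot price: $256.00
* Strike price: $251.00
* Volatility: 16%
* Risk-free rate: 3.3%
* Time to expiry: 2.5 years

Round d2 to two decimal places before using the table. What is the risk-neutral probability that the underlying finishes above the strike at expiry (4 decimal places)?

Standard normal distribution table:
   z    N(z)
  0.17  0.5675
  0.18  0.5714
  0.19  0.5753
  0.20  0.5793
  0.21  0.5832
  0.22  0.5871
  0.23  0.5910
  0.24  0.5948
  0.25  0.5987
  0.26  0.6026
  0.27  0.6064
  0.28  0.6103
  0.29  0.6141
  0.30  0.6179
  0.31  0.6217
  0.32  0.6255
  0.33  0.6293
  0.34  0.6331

T = 2.5;  σ√T = 0.2530
d₁ = [ln(256/251) + (0.033 + ½·0.16²)·2.5] / (σ√T) = (0.0197 + 0.1145) / 0.2530 = 0.5306 ≈ 0.53
d₂ = 0.5306 − 0.2530 = 0.2776 ≈ 0.28
Pr(exercise) under Q = N(d₂) = 0.6103

0.6103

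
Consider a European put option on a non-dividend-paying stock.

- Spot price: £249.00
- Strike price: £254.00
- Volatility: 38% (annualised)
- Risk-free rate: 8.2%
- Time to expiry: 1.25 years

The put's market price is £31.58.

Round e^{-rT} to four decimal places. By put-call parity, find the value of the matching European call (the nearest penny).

exp(−rT) = exp(−0.082·1.25) = 0.9026
Put-call parity: C − P = S − K·e^(−rT) = 249 − 254·0.9026 = 249 − 229.2604 = 19.7396
C = P + (C − P) = 31.58 + (19.7396) = 51.3196

£51.32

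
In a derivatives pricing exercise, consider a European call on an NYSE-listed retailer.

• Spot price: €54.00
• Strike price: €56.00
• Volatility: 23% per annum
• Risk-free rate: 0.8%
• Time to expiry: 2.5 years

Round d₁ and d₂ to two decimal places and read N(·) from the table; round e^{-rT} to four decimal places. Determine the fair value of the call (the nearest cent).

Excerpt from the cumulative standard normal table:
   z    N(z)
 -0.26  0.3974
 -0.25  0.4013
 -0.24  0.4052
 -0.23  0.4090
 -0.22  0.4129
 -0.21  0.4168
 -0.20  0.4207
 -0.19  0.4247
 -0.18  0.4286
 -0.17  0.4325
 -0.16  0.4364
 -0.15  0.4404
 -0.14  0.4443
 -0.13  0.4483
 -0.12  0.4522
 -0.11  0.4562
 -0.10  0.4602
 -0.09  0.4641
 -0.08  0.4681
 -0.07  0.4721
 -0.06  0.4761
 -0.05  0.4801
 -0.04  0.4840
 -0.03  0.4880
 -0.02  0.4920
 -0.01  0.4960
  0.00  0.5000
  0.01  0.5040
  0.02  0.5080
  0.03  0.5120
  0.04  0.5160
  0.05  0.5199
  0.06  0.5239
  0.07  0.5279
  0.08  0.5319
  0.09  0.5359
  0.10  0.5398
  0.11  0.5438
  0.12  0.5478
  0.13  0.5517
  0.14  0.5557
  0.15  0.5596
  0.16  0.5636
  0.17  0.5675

T = 2.5;  σ√T = 0.3637
d₁ = [ln(54/56) + (0.008 + ½·0.23²)·2.5] / (σ√T) = (-0.0364 + 0.0861) / 0.3637 = 0.1368 ≈ 0.14
d₂ = 0.1368 − 0.3637 = -0.2268 ≈ -0.23
e^(−rT) = e^(−0.008·2.5) = 0.9802
N(d₁) = N(0.14) = 0.5557;  N(d₂) = N(-0.23) = 0.4090
C = 54·0.5557 − 56·0.9802·0.4090 = 30.0078 − 22.4505 = 7.5573

€7.56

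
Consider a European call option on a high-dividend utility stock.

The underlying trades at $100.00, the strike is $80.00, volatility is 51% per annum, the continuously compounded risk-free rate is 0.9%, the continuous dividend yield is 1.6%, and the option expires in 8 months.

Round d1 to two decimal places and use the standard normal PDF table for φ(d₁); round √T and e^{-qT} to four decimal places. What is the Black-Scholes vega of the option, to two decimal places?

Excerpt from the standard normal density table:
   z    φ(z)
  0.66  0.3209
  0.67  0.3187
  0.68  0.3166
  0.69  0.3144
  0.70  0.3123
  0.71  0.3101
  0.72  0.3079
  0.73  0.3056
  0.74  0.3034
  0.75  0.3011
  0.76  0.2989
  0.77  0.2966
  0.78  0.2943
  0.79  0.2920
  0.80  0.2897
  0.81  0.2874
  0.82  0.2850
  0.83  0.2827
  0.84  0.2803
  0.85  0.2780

24.69

T = 0.6667;  σ√T = 0.4164
d₁ = [ln(100/80) + (0.009 − 0.016 + 0.51²/2)·0.6667] / 0.4164 = [0.2231 + 0.0820] / 0.4164 = 0.7329 ≈ 0.73
√T = √0.6667 = 0.8165
φ(d₁) = φ(0.73) = 0.3056
e^(−qT) = e^(−0.016·0.6667) = 0.9894
vega = S·e^(−qT)·φ(d₁)·√T = 100·0.9894·0.3056·0.8165 = 24.6877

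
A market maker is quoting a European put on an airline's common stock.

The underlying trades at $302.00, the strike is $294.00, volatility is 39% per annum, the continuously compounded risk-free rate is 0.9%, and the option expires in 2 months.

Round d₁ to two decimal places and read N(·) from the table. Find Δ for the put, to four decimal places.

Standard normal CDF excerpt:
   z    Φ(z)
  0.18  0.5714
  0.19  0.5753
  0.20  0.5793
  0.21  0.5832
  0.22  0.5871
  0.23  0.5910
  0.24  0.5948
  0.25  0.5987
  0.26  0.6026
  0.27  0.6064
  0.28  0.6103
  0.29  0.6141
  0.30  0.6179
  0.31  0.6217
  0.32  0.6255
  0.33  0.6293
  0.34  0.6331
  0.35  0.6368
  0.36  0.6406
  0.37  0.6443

-0.3974

σ√T = 0.39·√0.1667 = 0.1592
ln(S/K) + (r + σ²/2)T = ln(302/294) + (0.009 + 0.39²/2)·0.1667 = 0.0268 + 0.0142 = 0.0410
d₁ = 0.0410 / 0.1592 = 0.2577 which rounds to 0.26
N(d₁) = N(0.26) = 0.6026
Δ_put = N(d₁) − 1 = 0.6026 − 1 = -0.3974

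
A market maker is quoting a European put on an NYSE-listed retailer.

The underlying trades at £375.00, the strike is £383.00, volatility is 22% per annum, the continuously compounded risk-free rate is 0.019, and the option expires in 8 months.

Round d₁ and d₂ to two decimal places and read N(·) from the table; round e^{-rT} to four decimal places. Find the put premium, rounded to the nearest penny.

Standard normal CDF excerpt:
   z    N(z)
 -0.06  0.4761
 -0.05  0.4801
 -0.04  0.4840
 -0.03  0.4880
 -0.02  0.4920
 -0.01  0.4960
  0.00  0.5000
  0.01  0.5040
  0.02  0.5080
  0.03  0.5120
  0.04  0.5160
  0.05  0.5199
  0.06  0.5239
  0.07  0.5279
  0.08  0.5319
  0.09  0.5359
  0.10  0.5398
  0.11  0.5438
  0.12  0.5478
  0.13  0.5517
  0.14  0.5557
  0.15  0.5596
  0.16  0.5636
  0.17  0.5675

σ√T = 0.22 × 0.8165 = 0.1796
d₁ = [ln(375/383) + (0.019 + 0.22²/2)·0.6667] / 0.1796 = [-0.0211 + 0.0288] / 0.1796 = 0.0428 ⇒ 0.04
d₂ = d₁ − σ√T = 0.0428 − 0.1796 = -0.1368 ⇒ -0.14
e^(−rT) = e^(−0.019·0.6667) = 0.9874
N(−d₂) = N(0.14) = 0.5557;  N(−d₁) = N(-0.04) = 0.4840
P = 383·0.9874·0.5557 − 375·0.4840 = 210.1514 − 181.5000 = 28.6514

£28.65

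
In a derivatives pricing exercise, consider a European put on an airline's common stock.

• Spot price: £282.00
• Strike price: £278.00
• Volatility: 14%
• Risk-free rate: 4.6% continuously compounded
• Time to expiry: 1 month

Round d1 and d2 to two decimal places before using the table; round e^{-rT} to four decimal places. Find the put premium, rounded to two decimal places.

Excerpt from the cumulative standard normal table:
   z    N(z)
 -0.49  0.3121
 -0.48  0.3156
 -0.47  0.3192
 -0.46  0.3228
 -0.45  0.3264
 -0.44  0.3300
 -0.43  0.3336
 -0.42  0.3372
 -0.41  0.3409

σ√T = 0.14 × 0.2887 = 0.0404
d₁ = [ln(282/278) + (0.046 + ½·0.14²)·0.08333] / (σ√T) = (0.0143 + 0.0046) / 0.0404 = 0.4685 ≈ 0.47
d₂ = 0.4685 − 0.0404 = 0.4281 ≈ 0.43
exp(−rT) = exp(−0.046·0.08333) = 0.9962
N(−d₂) = N(-0.43) = 0.3336;  N(−d₁) = N(-0.47) = 0.3192
P = 278·0.9962·0.3336 − 282·0.3192 = 92.3884 − 90.0144 = 2.3740

£2.37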